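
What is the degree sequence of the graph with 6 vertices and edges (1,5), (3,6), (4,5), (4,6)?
[2, 2, 2, 1, 1, 0] (degrees: deg(1)=1, deg(2)=0, deg(3)=1, deg(4)=2, deg(5)=2, deg(6)=2)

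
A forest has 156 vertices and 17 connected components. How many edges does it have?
139 (Each of the 17 component trees on V_i vertices has V_i - 1 edges; summing gives V - C = 156 - 17 = 139)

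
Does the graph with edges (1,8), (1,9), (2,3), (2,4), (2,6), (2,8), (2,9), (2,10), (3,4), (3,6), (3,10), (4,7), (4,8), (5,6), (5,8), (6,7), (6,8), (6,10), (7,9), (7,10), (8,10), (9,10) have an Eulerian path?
Yes — and in fact it has an Eulerian circuit (the graph is connected and all 10 vertices have even degree)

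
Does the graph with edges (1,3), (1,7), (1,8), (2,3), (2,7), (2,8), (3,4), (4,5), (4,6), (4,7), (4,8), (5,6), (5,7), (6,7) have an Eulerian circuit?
No (8 vertices have odd degree: {1, 2, 3, 4, 5, 6, 7, 8}; Eulerian circuit requires 0)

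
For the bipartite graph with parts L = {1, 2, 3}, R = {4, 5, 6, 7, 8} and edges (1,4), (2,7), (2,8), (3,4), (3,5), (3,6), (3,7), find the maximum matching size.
3 (matching: (1,4), (2,8), (3,7); upper bound min(|L|,|R|) = min(3,5) = 3)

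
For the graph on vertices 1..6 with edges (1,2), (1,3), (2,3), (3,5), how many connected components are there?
3 (components: {1, 2, 3, 5}, {4}, {6})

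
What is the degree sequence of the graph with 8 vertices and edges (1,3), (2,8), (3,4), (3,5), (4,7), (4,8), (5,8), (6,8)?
[4, 3, 3, 2, 1, 1, 1, 1] (degrees: deg(1)=1, deg(2)=1, deg(3)=3, deg(4)=3, deg(5)=2, deg(6)=1, deg(7)=1, deg(8)=4)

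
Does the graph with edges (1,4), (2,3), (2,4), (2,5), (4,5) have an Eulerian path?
No (4 vertices have odd degree: {1, 2, 3, 4}; Eulerian path requires 0 or 2)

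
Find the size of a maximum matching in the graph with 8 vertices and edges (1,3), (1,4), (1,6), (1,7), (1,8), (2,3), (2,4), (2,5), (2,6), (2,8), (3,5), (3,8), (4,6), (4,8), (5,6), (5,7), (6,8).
4 (matching: (1,8), (2,3), (4,6), (5,7); upper bound floor(n/2) = floor(8/2) = 4)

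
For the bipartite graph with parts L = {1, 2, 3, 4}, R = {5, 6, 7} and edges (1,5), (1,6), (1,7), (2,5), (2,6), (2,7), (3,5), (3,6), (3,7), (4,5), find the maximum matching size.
3 (matching: (1,7), (2,6), (3,5); upper bound min(|L|,|R|) = min(4,3) = 3)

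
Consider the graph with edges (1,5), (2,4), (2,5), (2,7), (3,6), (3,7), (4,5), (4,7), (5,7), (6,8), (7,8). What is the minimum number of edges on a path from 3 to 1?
3 (path: 3 -> 7 -> 5 -> 1, 3 edges)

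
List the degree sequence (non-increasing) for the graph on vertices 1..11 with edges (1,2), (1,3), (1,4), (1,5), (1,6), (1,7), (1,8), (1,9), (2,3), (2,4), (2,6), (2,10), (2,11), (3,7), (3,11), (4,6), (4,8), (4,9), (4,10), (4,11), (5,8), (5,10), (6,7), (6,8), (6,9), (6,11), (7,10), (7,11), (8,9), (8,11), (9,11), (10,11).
[8, 8, 7, 7, 6, 6, 5, 5, 5, 4, 3] (degrees: deg(1)=8, deg(2)=6, deg(3)=4, deg(4)=7, deg(5)=3, deg(6)=7, deg(7)=5, deg(8)=6, deg(9)=5, deg(10)=5, deg(11)=8)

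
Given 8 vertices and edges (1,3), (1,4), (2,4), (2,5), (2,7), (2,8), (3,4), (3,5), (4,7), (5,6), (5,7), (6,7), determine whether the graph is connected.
Yes (BFS from 1 visits [1, 3, 4, 5, 2, 7, 6, 8] — all 8 vertices reached)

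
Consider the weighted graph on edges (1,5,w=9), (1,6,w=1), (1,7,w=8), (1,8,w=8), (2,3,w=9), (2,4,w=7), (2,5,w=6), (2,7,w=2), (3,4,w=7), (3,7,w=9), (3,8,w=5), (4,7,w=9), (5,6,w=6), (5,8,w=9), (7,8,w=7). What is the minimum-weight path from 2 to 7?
2 (path: 2 -> 7; weights 2 = 2)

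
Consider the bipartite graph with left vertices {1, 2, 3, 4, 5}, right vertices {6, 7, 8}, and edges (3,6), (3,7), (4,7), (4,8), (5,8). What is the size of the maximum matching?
3 (matching: (3,6), (4,7), (5,8); upper bound min(|L|,|R|) = min(5,3) = 3)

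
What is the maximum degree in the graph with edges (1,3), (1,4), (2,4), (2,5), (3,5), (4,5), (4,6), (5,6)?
4 (attained at vertices 4, 5)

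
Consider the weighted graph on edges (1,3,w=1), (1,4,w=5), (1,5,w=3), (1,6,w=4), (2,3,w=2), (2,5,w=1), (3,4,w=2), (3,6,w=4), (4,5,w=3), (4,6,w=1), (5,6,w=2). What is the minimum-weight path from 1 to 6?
4 (path: 1 -> 6; weights 4 = 4)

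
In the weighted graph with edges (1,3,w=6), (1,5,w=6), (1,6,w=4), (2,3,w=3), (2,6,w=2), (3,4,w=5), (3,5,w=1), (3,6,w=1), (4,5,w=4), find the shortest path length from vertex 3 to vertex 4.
5 (path: 3 -> 4; weights 5 = 5)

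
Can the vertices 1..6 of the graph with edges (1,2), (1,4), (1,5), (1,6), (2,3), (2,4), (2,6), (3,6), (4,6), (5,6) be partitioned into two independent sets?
No (odd cycle of length 3: 6 -> 1 -> 2 -> 6)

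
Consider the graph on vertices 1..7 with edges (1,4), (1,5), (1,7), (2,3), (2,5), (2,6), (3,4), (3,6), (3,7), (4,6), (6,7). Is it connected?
Yes (BFS from 1 visits [1, 4, 5, 7, 3, 6, 2] — all 7 vertices reached)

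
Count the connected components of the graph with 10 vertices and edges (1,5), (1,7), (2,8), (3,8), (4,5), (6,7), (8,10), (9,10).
2 (components: {1, 4, 5, 6, 7}, {2, 3, 8, 9, 10})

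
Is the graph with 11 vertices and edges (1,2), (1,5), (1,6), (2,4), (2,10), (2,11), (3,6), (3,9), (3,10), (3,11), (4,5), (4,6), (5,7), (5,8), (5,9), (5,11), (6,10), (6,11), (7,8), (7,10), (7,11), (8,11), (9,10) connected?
Yes (BFS from 1 visits [1, 2, 5, 6, 4, 10, 11, 7, 8, 9, 3] — all 11 vertices reached)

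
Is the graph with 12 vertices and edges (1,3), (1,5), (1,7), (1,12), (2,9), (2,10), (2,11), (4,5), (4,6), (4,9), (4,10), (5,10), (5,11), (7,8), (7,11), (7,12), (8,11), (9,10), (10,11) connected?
Yes (BFS from 1 visits [1, 3, 5, 7, 12, 4, 10, 11, 8, 6, 9, 2] — all 12 vertices reached)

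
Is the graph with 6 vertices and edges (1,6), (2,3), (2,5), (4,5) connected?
No, it has 2 components: {1, 6}, {2, 3, 4, 5}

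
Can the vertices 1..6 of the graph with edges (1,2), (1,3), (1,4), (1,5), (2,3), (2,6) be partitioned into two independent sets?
No (odd cycle of length 3: 3 -> 1 -> 2 -> 3)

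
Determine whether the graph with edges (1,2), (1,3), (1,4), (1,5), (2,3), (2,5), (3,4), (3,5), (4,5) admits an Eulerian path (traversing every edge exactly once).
Yes (the graph is connected and exactly 2 vertices have odd degree: {2, 4}; any Eulerian path must start and end at those)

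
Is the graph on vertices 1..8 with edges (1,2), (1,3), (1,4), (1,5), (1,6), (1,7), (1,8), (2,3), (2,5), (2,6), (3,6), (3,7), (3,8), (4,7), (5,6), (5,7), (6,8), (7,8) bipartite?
No (odd cycle of length 3: 6 -> 1 -> 2 -> 6)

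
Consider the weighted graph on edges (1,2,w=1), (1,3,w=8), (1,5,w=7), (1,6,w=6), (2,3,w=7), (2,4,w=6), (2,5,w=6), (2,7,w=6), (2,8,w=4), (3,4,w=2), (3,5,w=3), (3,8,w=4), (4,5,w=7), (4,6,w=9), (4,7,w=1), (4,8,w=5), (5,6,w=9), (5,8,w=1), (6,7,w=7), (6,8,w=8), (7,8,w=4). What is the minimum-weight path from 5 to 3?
3 (path: 5 -> 3; weights 3 = 3)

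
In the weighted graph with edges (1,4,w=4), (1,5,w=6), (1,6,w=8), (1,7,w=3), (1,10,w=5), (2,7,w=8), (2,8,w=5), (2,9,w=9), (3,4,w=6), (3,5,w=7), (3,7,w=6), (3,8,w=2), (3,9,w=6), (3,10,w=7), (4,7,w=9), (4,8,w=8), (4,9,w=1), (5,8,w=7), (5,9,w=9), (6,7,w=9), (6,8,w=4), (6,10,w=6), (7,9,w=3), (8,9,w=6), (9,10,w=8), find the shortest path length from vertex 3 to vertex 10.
7 (path: 3 -> 10; weights 7 = 7)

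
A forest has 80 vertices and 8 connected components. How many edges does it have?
72 (Each of the 8 component trees on V_i vertices has V_i - 1 edges; summing gives V - C = 80 - 8 = 72)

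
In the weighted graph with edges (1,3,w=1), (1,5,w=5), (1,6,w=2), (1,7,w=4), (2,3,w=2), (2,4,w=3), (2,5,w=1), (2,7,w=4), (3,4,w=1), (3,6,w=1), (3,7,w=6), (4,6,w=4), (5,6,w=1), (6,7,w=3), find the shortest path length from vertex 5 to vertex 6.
1 (path: 5 -> 6; weights 1 = 1)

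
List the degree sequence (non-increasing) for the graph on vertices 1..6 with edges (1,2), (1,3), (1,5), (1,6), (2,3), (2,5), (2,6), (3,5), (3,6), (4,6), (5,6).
[5, 4, 4, 4, 4, 1] (degrees: deg(1)=4, deg(2)=4, deg(3)=4, deg(4)=1, deg(5)=4, deg(6)=5)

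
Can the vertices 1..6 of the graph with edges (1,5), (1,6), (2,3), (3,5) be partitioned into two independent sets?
Yes. Partition: {1, 3, 4}, {2, 5, 6}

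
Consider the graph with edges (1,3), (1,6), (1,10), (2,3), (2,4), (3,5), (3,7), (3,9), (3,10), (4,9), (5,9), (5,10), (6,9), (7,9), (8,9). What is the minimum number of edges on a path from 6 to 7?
2 (path: 6 -> 9 -> 7, 2 edges)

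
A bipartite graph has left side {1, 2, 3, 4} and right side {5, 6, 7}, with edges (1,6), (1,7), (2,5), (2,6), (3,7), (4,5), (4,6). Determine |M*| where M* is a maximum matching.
3 (matching: (1,7), (2,6), (4,5); upper bound min(|L|,|R|) = min(4,3) = 3)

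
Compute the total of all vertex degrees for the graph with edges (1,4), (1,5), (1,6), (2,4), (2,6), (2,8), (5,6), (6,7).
16 (handshake: sum of degrees = 2|E| = 2 x 8 = 16)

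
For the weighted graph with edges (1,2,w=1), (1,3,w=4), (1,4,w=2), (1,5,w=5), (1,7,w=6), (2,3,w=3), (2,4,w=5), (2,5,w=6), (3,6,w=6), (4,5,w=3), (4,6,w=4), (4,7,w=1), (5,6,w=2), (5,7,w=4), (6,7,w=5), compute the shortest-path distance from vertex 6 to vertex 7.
5 (path: 6 -> 7; weights 5 = 5)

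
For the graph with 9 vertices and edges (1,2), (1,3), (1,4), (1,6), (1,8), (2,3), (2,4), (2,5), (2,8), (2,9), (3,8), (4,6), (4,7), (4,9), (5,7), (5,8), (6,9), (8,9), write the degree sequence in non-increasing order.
[6, 5, 5, 5, 4, 3, 3, 3, 2] (degrees: deg(1)=5, deg(2)=6, deg(3)=3, deg(4)=5, deg(5)=3, deg(6)=3, deg(7)=2, deg(8)=5, deg(9)=4)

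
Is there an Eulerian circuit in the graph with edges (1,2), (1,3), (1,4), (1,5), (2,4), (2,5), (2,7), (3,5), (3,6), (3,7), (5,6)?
Yes (the graph is connected and all 7 vertices have even degree)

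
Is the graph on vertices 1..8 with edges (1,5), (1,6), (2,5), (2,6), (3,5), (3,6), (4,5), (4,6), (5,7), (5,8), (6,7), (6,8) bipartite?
Yes. Partition: {1, 2, 3, 4, 7, 8}, {5, 6}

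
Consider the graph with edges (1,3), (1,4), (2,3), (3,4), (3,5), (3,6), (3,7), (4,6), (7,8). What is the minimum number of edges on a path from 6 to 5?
2 (path: 6 -> 3 -> 5, 2 edges)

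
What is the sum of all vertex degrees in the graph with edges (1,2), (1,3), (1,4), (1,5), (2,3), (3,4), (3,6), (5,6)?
16 (handshake: sum of degrees = 2|E| = 2 x 8 = 16)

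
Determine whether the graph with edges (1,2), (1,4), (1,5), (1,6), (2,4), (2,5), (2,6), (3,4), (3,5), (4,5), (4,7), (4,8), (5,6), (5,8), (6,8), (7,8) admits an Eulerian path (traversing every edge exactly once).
Yes — and in fact it has an Eulerian circuit (the graph is connected and all 8 vertices have even degree)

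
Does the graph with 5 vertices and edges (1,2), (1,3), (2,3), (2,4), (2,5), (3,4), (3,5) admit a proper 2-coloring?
No (odd cycle of length 3: 3 -> 1 -> 2 -> 3)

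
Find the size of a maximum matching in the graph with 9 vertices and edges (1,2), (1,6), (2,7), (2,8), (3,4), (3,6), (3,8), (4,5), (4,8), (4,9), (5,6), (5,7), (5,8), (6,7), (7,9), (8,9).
4 (matching: (1,6), (2,8), (4,9), (5,7); upper bound floor(n/2) = floor(9/2) = 4)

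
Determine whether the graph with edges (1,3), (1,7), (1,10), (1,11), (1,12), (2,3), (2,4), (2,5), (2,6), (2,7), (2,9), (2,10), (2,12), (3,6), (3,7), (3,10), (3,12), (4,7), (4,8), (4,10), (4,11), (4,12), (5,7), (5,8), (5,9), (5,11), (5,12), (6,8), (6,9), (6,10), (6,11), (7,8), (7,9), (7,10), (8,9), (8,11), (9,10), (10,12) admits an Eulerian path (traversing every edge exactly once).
Yes (the graph is connected and exactly 2 vertices have odd degree: {1, 11}; any Eulerian path must start and end at those)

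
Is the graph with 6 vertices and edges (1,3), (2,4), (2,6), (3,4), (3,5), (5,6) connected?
Yes (BFS from 1 visits [1, 3, 4, 5, 2, 6] — all 6 vertices reached)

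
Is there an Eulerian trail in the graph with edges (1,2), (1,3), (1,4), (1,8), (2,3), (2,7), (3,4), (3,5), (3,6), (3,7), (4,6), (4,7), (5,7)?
Yes (the graph is connected and exactly 2 vertices have odd degree: {2, 8}; any Eulerian path must start and end at those)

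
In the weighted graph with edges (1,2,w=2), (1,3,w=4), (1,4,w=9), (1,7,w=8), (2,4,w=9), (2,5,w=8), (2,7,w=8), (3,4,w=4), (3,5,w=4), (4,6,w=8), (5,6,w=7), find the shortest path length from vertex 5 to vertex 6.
7 (path: 5 -> 6; weights 7 = 7)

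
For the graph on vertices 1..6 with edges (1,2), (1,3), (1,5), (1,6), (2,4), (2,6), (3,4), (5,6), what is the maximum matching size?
3 (matching: (1,3), (2,4), (5,6); upper bound floor(n/2) = floor(6/2) = 3)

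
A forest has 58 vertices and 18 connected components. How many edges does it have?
40 (Each of the 18 component trees on V_i vertices has V_i - 1 edges; summing gives V - C = 58 - 18 = 40)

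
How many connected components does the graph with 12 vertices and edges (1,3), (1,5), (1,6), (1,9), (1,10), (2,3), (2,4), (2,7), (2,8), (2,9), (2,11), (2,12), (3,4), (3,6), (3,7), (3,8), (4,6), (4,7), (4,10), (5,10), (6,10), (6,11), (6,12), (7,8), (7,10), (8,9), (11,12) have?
1 (components: {1, 2, 3, 4, 5, 6, 7, 8, 9, 10, 11, 12})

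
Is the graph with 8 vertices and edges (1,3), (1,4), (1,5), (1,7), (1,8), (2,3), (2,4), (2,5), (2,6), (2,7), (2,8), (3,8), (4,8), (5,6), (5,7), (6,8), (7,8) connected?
Yes (BFS from 1 visits [1, 3, 4, 5, 7, 8, 2, 6] — all 8 vertices reached)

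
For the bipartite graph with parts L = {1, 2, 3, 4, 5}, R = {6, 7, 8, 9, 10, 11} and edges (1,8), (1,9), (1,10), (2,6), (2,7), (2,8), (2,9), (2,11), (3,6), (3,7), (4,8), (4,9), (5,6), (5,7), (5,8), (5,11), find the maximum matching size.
5 (matching: (1,10), (2,11), (3,7), (4,9), (5,8); upper bound min(|L|,|R|) = min(5,6) = 5)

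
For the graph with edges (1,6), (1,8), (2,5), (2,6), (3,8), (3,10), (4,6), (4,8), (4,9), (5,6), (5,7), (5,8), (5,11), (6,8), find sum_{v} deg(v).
28 (handshake: sum of degrees = 2|E| = 2 x 14 = 28)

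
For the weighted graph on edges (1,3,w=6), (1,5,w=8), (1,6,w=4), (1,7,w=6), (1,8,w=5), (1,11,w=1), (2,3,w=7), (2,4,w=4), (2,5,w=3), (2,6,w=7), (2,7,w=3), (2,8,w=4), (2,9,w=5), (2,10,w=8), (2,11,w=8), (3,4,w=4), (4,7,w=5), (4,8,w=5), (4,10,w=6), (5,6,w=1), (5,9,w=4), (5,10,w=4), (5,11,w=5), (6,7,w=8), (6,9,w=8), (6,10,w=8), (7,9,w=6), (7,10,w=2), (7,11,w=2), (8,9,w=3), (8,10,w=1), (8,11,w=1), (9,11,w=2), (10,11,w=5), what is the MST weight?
22 (MST edges: (1,11,w=1), (2,4,w=4), (2,5,w=3), (2,7,w=3), (3,4,w=4), (5,6,w=1), (7,10,w=2), (8,10,w=1), (8,11,w=1), (9,11,w=2); sum of weights 1 + 4 + 3 + 3 + 4 + 1 + 2 + 1 + 1 + 2 = 22)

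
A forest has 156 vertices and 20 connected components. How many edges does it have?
136 (Each of the 20 component trees on V_i vertices has V_i - 1 edges; summing gives V - C = 156 - 20 = 136)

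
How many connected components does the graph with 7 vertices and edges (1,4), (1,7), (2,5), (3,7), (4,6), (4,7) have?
2 (components: {1, 3, 4, 6, 7}, {2, 5})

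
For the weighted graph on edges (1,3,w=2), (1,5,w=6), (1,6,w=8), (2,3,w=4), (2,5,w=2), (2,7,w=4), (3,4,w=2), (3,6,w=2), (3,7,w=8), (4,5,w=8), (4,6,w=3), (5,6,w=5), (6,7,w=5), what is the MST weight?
16 (MST edges: (1,3,w=2), (2,3,w=4), (2,5,w=2), (2,7,w=4), (3,4,w=2), (3,6,w=2); sum of weights 2 + 4 + 2 + 4 + 2 + 2 = 16)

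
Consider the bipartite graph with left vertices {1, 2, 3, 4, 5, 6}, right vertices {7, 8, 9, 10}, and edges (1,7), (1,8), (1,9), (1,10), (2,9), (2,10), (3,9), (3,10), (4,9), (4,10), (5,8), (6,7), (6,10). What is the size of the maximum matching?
4 (matching: (1,10), (2,9), (5,8), (6,7); upper bound min(|L|,|R|) = min(6,4) = 4)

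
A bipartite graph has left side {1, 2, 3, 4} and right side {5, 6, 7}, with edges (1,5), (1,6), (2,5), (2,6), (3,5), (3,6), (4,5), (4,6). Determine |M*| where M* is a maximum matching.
2 (matching: (1,6), (2,5); upper bound min(|L|,|R|) = min(4,3) = 3)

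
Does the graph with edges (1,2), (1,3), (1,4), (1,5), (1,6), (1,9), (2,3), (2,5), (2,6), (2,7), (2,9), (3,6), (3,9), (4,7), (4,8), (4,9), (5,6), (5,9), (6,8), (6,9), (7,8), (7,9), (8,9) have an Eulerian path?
Yes — and in fact it has an Eulerian circuit (the graph is connected and all 9 vertices have even degree)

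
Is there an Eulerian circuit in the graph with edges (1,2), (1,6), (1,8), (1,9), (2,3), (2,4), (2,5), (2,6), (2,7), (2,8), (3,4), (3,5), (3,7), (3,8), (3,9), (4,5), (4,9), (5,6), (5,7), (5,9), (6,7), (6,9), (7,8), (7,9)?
No (2 vertices have odd degree: {2, 6}; Eulerian circuit requires 0)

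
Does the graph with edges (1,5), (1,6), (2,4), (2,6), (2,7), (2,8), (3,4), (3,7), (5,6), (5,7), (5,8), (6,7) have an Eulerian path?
Yes — and in fact it has an Eulerian circuit (the graph is connected and all 8 vertices have even degree)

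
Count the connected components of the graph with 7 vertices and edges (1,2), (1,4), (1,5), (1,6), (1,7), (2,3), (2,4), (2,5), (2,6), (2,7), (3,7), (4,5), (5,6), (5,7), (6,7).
1 (components: {1, 2, 3, 4, 5, 6, 7})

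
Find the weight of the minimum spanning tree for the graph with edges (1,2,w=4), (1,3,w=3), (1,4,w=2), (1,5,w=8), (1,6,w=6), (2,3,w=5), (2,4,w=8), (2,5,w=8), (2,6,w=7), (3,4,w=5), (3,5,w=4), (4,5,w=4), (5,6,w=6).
19 (MST edges: (1,2,w=4), (1,3,w=3), (1,4,w=2), (1,6,w=6), (3,5,w=4); sum of weights 4 + 3 + 2 + 6 + 4 = 19)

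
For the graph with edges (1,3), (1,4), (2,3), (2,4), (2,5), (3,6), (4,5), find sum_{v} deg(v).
14 (handshake: sum of degrees = 2|E| = 2 x 7 = 14)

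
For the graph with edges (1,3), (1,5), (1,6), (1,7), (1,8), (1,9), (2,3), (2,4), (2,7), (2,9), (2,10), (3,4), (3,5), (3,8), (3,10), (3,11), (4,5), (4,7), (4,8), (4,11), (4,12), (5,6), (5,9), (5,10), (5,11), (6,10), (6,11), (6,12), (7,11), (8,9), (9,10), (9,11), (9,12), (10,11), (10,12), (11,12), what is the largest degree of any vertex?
8 (attained at vertex 11)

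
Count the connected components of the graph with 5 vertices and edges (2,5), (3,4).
3 (components: {1}, {2, 5}, {3, 4})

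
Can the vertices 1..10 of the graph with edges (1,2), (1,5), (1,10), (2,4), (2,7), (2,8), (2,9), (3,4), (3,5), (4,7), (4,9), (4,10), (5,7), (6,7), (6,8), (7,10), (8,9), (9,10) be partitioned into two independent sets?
No (odd cycle of length 3: 4 -> 2 -> 7 -> 4)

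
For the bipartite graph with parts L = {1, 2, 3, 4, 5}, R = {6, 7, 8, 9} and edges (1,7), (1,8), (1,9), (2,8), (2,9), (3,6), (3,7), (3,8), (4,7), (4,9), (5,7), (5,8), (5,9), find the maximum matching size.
4 (matching: (1,9), (2,8), (3,6), (4,7); upper bound min(|L|,|R|) = min(5,4) = 4)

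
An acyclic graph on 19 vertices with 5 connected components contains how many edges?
14 (Each of the 5 component trees on V_i vertices has V_i - 1 edges; summing gives V - C = 19 - 5 = 14)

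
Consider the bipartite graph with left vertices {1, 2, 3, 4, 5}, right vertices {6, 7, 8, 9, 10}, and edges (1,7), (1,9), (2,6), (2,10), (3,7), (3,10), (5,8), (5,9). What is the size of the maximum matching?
4 (matching: (1,9), (2,10), (3,7), (5,8); upper bound min(|L|,|R|) = min(5,5) = 5)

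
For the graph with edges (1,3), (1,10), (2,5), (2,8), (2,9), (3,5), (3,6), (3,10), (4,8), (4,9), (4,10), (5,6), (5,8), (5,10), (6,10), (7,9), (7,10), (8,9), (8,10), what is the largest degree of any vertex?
7 (attained at vertex 10)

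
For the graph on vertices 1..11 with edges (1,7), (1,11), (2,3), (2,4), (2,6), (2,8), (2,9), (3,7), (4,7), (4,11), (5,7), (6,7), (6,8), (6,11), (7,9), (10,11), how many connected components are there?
1 (components: {1, 2, 3, 4, 5, 6, 7, 8, 9, 10, 11})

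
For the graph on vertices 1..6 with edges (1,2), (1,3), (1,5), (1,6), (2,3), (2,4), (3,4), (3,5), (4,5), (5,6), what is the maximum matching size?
3 (matching: (1,2), (3,4), (5,6); upper bound floor(n/2) = floor(6/2) = 3)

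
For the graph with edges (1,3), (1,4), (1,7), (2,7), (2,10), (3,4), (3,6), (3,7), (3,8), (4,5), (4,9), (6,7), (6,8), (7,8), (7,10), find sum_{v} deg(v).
30 (handshake: sum of degrees = 2|E| = 2 x 15 = 30)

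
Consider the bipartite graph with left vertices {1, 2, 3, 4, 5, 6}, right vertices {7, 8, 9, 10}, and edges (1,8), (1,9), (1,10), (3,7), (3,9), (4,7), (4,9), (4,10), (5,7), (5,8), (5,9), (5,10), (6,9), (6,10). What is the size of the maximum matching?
4 (matching: (1,10), (3,9), (4,7), (5,8); upper bound min(|L|,|R|) = min(6,4) = 4)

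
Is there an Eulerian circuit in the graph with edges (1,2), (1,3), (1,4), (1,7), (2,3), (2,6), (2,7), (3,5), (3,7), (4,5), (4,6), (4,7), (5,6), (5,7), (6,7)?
Yes (the graph is connected and all 7 vertices have even degree)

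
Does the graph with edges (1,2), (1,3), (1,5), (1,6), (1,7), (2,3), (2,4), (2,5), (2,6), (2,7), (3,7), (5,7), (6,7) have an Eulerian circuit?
No (6 vertices have odd degree: {1, 3, 4, 5, 6, 7}; Eulerian circuit requires 0)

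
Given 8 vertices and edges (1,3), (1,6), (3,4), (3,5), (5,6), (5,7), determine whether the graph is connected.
No, it has 3 components: {1, 3, 4, 5, 6, 7}, {2}, {8}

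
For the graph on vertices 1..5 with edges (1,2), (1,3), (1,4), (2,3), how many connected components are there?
2 (components: {1, 2, 3, 4}, {5})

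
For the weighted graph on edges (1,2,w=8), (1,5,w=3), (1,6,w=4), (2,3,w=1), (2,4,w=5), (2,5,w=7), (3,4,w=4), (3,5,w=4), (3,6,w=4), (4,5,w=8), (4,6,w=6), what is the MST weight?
16 (MST edges: (1,5,w=3), (1,6,w=4), (2,3,w=1), (3,4,w=4), (3,6,w=4); sum of weights 3 + 4 + 1 + 4 + 4 = 16)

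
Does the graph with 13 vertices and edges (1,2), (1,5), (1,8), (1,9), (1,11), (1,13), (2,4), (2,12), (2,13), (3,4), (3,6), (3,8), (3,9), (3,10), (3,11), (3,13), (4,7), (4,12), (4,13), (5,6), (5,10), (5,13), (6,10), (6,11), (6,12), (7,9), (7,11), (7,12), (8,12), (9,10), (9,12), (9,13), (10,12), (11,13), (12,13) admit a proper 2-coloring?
No (odd cycle of length 3: 13 -> 1 -> 5 -> 13)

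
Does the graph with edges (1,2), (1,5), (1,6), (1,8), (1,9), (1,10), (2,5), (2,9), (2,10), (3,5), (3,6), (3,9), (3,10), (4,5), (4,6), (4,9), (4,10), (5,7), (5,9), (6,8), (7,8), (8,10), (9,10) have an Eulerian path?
Yes — and in fact it has an Eulerian circuit (the graph is connected and all 10 vertices have even degree)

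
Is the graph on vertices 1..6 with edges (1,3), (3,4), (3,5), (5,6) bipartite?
Yes. Partition: {1, 2, 4, 5}, {3, 6}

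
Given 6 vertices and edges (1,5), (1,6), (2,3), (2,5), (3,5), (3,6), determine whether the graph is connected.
No, it has 2 components: {1, 2, 3, 5, 6}, {4}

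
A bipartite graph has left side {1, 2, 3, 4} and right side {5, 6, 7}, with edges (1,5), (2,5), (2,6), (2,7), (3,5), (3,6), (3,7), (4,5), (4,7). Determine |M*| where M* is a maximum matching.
3 (matching: (1,5), (2,7), (3,6); upper bound min(|L|,|R|) = min(4,3) = 3)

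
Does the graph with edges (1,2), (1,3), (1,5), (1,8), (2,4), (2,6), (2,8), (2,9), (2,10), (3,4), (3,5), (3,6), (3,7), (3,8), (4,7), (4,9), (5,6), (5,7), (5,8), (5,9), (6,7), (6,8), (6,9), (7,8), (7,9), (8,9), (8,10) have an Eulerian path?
Yes — and in fact it has an Eulerian circuit (the graph is connected and all 10 vertices have even degree)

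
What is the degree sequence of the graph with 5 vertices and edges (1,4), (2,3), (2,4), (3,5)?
[2, 2, 2, 1, 1] (degrees: deg(1)=1, deg(2)=2, deg(3)=2, deg(4)=2, deg(5)=1)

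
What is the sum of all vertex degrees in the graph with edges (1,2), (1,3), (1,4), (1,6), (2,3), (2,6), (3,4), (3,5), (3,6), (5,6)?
20 (handshake: sum of degrees = 2|E| = 2 x 10 = 20)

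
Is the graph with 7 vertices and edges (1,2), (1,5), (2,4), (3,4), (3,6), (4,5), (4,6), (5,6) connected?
No, it has 2 components: {1, 2, 3, 4, 5, 6}, {7}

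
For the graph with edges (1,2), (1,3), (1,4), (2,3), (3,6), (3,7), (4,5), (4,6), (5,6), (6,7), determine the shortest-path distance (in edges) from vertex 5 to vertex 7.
2 (path: 5 -> 6 -> 7, 2 edges)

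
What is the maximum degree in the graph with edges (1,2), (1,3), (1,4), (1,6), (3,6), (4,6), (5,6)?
4 (attained at vertices 1, 6)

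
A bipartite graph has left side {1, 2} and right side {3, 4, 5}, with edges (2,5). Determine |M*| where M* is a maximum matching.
1 (matching: (2,5); upper bound min(|L|,|R|) = min(2,3) = 2)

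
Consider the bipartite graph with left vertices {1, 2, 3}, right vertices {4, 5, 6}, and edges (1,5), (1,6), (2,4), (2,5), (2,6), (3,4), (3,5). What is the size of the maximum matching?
3 (matching: (1,6), (2,5), (3,4); upper bound min(|L|,|R|) = min(3,3) = 3)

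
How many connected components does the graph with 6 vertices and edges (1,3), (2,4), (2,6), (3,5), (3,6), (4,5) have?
1 (components: {1, 2, 3, 4, 5, 6})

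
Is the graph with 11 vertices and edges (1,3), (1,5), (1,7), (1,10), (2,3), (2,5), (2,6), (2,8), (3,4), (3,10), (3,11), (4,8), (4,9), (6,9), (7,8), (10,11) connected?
Yes (BFS from 1 visits [1, 3, 5, 7, 10, 2, 4, 11, 8, 6, 9] — all 11 vertices reached)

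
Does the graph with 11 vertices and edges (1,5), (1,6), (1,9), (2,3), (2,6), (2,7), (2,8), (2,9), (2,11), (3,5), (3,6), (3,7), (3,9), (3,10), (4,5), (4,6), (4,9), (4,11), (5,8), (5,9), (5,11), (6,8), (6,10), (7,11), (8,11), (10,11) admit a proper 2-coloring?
No (odd cycle of length 3: 5 -> 1 -> 9 -> 5)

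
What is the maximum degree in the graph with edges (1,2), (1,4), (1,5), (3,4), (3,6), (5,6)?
3 (attained at vertex 1)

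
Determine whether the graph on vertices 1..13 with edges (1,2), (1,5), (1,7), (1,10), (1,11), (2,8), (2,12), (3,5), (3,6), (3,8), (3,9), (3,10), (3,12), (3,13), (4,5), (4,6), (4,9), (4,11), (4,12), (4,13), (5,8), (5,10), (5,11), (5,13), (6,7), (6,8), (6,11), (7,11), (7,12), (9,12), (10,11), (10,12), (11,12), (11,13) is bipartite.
No (odd cycle of length 3: 11 -> 1 -> 10 -> 11)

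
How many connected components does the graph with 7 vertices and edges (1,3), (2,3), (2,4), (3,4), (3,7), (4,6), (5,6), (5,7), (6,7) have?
1 (components: {1, 2, 3, 4, 5, 6, 7})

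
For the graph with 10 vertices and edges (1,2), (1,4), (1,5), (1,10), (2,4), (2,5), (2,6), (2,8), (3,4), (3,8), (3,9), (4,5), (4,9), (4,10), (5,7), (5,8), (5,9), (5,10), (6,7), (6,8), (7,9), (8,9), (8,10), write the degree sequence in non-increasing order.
[7, 6, 6, 5, 5, 4, 4, 3, 3, 3] (degrees: deg(1)=4, deg(2)=5, deg(3)=3, deg(4)=6, deg(5)=7, deg(6)=3, deg(7)=3, deg(8)=6, deg(9)=5, deg(10)=4)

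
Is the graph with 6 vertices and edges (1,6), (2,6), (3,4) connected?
No, it has 3 components: {1, 2, 6}, {3, 4}, {5}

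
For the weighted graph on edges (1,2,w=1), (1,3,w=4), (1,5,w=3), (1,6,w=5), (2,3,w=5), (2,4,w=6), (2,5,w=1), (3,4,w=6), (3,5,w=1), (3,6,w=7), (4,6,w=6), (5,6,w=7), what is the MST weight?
14 (MST edges: (1,2,w=1), (1,6,w=5), (2,4,w=6), (2,5,w=1), (3,5,w=1); sum of weights 1 + 5 + 6 + 1 + 1 = 14)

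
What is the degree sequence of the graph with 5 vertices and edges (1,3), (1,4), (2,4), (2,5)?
[2, 2, 2, 1, 1] (degrees: deg(1)=2, deg(2)=2, deg(3)=1, deg(4)=2, deg(5)=1)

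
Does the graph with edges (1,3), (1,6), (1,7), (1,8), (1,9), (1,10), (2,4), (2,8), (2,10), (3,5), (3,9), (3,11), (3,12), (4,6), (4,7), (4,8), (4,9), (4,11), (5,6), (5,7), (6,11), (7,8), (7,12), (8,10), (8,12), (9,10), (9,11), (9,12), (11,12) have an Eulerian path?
No (6 vertices have odd degree: {2, 3, 5, 7, 11, 12}; Eulerian path requires 0 or 2)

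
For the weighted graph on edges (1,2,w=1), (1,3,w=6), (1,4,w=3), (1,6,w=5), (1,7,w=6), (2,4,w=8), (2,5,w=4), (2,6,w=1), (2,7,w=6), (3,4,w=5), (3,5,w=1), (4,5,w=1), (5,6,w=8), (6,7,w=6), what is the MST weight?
13 (MST edges: (1,2,w=1), (1,4,w=3), (1,7,w=6), (2,6,w=1), (3,5,w=1), (4,5,w=1); sum of weights 1 + 3 + 6 + 1 + 1 + 1 = 13)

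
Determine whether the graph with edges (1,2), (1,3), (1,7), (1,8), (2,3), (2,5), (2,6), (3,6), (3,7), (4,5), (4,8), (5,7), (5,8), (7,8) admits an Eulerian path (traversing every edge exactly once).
Yes — and in fact it has an Eulerian circuit (the graph is connected and all 8 vertices have even degree)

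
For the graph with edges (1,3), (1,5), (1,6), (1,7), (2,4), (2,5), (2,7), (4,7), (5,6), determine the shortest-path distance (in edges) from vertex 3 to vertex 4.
3 (path: 3 -> 1 -> 7 -> 4, 3 edges)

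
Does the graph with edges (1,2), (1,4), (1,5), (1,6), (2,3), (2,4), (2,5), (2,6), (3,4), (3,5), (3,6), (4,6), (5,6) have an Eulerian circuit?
No (2 vertices have odd degree: {2, 6}; Eulerian circuit requires 0)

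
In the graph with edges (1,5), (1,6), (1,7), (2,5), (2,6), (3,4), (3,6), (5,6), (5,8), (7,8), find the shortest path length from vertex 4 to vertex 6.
2 (path: 4 -> 3 -> 6, 2 edges)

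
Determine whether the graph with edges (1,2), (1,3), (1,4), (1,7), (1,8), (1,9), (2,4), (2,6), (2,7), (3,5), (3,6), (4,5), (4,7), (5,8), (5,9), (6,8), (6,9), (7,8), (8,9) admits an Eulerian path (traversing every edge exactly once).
Yes (the graph is connected and exactly 2 vertices have odd degree: {3, 8}; any Eulerian path must start and end at those)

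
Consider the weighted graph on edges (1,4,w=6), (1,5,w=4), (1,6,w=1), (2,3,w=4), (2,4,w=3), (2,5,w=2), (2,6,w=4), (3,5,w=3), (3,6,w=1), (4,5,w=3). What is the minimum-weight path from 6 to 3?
1 (path: 6 -> 3; weights 1 = 1)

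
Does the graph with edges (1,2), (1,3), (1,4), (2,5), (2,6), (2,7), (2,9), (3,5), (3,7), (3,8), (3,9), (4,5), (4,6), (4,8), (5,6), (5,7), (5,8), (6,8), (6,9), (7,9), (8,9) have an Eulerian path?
No (6 vertices have odd degree: {1, 2, 3, 6, 8, 9}; Eulerian path requires 0 or 2)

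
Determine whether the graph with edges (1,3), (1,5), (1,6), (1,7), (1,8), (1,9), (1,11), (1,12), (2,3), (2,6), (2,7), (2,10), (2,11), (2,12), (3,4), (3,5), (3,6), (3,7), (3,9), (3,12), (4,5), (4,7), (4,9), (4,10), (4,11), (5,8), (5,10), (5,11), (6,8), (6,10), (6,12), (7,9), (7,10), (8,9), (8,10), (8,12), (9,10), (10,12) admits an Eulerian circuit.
Yes (the graph is connected and all 12 vertices have even degree)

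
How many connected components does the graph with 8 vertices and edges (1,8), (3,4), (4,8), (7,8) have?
4 (components: {1, 3, 4, 7, 8}, {2}, {5}, {6})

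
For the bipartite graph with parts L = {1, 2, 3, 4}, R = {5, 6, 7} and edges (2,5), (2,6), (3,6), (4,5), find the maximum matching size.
2 (matching: (2,6), (4,5); upper bound min(|L|,|R|) = min(4,3) = 3)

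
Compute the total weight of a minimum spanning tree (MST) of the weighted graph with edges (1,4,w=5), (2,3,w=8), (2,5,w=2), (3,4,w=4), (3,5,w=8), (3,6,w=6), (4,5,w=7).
24 (MST edges: (1,4,w=5), (2,5,w=2), (3,4,w=4), (3,6,w=6), (4,5,w=7); sum of weights 5 + 2 + 4 + 6 + 7 = 24)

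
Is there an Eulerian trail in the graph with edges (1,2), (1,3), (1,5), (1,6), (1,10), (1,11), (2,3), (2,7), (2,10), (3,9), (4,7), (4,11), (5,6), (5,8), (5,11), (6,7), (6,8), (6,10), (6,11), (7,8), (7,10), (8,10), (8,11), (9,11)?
No (4 vertices have odd degree: {3, 7, 8, 10}; Eulerian path requires 0 or 2)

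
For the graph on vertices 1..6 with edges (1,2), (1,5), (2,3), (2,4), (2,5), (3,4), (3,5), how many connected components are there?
2 (components: {1, 2, 3, 4, 5}, {6})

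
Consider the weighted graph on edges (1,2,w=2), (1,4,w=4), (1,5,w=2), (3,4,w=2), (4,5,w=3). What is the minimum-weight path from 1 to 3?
6 (path: 1 -> 4 -> 3; weights 4 + 2 = 6)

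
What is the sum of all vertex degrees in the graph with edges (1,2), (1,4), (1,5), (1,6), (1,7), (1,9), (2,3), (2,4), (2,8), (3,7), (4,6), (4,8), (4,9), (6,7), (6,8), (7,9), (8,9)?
34 (handshake: sum of degrees = 2|E| = 2 x 17 = 34)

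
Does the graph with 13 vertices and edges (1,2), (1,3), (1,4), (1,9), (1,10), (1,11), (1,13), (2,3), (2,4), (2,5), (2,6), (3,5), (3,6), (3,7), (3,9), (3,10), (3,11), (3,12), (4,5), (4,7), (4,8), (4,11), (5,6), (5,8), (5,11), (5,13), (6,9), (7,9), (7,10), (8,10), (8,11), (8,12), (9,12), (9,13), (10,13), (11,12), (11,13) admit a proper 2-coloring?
No (odd cycle of length 3: 2 -> 1 -> 3 -> 2)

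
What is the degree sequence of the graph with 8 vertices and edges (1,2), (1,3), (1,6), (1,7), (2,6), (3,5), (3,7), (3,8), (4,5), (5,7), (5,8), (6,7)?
[4, 4, 4, 4, 3, 2, 2, 1] (degrees: deg(1)=4, deg(2)=2, deg(3)=4, deg(4)=1, deg(5)=4, deg(6)=3, deg(7)=4, deg(8)=2)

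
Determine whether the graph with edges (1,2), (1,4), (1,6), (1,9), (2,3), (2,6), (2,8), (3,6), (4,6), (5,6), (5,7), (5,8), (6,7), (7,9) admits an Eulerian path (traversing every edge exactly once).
Yes (the graph is connected and exactly 2 vertices have odd degree: {5, 7}; any Eulerian path must start and end at those)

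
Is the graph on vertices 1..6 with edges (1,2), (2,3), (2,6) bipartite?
Yes. Partition: {1, 3, 4, 5, 6}, {2}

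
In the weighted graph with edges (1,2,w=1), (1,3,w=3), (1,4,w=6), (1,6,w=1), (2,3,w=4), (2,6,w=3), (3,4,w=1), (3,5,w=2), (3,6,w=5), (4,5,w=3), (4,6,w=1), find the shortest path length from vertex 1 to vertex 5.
5 (path: 1 -> 3 -> 5; weights 3 + 2 = 5)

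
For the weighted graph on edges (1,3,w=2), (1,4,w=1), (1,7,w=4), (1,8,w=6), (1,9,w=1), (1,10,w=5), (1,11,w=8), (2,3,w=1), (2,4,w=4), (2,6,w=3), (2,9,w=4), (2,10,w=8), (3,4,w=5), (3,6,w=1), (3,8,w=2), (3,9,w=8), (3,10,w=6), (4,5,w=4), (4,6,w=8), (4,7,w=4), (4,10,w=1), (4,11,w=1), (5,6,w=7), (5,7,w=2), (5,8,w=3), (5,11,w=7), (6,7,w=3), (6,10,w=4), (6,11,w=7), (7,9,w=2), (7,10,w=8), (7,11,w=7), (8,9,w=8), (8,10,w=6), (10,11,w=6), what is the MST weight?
14 (MST edges: (1,3,w=2), (1,4,w=1), (1,9,w=1), (2,3,w=1), (3,6,w=1), (3,8,w=2), (4,10,w=1), (4,11,w=1), (5,7,w=2), (7,9,w=2); sum of weights 2 + 1 + 1 + 1 + 1 + 2 + 1 + 1 + 2 + 2 = 14)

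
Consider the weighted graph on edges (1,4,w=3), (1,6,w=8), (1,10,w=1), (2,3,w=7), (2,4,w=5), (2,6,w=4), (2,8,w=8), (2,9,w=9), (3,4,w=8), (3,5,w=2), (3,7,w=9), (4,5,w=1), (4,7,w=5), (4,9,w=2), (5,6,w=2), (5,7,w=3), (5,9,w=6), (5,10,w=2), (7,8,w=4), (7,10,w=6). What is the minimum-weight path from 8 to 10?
9 (path: 8 -> 7 -> 5 -> 10; weights 4 + 3 + 2 = 9)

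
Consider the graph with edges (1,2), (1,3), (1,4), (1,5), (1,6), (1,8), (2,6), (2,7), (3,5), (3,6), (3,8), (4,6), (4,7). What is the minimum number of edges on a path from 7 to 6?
2 (path: 7 -> 2 -> 6, 2 edges)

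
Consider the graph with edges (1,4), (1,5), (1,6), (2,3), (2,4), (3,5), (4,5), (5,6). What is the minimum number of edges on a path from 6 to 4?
2 (path: 6 -> 1 -> 4, 2 edges)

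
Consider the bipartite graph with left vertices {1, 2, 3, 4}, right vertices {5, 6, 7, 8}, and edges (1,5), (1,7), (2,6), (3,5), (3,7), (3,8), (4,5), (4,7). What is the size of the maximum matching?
4 (matching: (1,7), (2,6), (3,8), (4,5); upper bound min(|L|,|R|) = min(4,4) = 4)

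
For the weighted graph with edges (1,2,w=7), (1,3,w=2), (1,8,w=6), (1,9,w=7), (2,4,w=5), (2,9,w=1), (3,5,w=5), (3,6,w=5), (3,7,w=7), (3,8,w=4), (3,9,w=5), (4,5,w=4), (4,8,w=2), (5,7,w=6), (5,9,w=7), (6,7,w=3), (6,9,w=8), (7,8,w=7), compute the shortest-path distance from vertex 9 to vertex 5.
7 (path: 9 -> 5; weights 7 = 7)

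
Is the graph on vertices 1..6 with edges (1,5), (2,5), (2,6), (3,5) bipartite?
Yes. Partition: {1, 2, 3, 4}, {5, 6}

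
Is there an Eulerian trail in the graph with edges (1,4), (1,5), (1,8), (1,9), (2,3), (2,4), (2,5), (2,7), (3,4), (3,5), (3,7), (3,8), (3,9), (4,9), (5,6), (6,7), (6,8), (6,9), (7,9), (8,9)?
Yes — and in fact it has an Eulerian circuit (the graph is connected and all 9 vertices have even degree)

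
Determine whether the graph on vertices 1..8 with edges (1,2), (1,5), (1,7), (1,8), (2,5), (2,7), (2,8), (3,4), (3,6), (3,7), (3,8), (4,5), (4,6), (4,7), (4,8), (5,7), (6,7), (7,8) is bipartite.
No (odd cycle of length 3: 7 -> 1 -> 2 -> 7)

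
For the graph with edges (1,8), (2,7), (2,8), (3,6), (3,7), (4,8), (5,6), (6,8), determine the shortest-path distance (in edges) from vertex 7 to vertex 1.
3 (path: 7 -> 2 -> 8 -> 1, 3 edges)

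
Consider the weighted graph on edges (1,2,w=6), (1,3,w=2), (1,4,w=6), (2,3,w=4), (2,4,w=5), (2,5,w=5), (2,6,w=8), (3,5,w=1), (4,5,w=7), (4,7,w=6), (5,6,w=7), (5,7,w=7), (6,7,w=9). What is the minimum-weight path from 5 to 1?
3 (path: 5 -> 3 -> 1; weights 1 + 2 = 3)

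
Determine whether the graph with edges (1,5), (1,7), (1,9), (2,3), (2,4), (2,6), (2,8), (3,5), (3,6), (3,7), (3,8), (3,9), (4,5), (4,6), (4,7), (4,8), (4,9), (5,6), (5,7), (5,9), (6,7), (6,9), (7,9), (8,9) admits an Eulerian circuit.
No (2 vertices have odd degree: {1, 9}; Eulerian circuit requires 0)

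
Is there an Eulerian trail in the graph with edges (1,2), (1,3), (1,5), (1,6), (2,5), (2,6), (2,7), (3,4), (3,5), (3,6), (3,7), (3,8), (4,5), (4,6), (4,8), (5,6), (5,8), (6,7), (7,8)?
Yes — and in fact it has an Eulerian circuit (the graph is connected and all 8 vertices have even degree)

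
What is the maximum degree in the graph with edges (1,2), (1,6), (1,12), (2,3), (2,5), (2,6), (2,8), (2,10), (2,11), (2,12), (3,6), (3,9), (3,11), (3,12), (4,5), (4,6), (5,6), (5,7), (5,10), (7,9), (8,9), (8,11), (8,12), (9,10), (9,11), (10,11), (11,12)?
8 (attained at vertex 2)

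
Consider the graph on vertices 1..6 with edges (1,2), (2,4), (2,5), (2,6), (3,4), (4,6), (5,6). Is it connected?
Yes (BFS from 1 visits [1, 2, 4, 5, 6, 3] — all 6 vertices reached)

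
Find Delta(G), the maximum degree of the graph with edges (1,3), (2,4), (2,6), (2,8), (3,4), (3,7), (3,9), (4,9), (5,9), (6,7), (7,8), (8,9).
4 (attained at vertices 3, 9)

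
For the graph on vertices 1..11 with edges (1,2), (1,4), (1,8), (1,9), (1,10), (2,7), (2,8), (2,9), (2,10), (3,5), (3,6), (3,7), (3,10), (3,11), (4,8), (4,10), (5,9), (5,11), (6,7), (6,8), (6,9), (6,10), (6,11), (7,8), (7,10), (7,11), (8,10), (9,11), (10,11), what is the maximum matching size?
5 (matching: (1,9), (2,8), (3,6), (4,10), (7,11); upper bound floor(n/2) = floor(11/2) = 5)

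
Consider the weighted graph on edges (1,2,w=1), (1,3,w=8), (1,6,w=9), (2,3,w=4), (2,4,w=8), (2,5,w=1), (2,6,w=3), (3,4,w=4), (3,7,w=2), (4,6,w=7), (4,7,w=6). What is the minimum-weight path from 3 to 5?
5 (path: 3 -> 2 -> 5; weights 4 + 1 = 5)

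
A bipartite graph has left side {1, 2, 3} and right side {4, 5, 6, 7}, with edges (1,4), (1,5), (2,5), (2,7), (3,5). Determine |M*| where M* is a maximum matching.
3 (matching: (1,4), (2,7), (3,5); upper bound min(|L|,|R|) = min(3,4) = 3)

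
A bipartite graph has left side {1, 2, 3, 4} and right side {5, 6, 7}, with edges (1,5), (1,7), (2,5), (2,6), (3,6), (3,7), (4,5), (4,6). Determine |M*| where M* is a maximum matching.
3 (matching: (1,7), (2,6), (4,5); upper bound min(|L|,|R|) = min(4,3) = 3)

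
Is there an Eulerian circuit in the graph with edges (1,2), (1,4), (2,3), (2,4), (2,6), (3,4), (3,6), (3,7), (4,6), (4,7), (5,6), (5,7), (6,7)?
No (2 vertices have odd degree: {4, 6}; Eulerian circuit requires 0)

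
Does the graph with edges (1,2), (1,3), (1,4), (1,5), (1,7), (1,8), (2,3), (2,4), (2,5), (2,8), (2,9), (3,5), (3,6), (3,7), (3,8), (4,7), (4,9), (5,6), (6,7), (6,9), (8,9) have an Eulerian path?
Yes — and in fact it has an Eulerian circuit (the graph is connected and all 9 vertices have even degree)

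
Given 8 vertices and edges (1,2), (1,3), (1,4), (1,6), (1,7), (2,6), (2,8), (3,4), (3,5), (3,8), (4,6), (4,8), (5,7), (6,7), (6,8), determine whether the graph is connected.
Yes (BFS from 1 visits [1, 2, 3, 4, 6, 7, 8, 5] — all 8 vertices reached)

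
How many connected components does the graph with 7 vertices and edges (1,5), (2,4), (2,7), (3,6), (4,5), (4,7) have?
2 (components: {1, 2, 4, 5, 7}, {3, 6})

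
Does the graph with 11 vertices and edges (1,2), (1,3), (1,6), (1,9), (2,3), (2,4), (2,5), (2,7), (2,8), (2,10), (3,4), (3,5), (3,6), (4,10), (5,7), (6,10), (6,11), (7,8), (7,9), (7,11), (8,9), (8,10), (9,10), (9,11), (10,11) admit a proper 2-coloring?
No (odd cycle of length 3: 2 -> 1 -> 3 -> 2)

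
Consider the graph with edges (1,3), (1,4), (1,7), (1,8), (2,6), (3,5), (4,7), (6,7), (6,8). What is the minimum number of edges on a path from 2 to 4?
3 (path: 2 -> 6 -> 7 -> 4, 3 edges)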